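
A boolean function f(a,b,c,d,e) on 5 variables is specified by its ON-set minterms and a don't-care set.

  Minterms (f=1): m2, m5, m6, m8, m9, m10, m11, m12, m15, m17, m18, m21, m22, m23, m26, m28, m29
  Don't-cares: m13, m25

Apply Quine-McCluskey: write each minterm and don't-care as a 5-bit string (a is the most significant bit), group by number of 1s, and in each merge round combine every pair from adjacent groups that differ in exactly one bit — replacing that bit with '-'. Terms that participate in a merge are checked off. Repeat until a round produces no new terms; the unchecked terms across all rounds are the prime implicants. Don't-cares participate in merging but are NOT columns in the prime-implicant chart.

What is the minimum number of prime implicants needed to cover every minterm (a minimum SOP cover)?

8

[col 0] 00010*, 00101*, 00110*, 01000*, 01001*, 01010*, 01011*, 01100*, 01101*, 01111*, 10001*, 10010*, 10101*, 10110*, 10111*, 11001*, 11010*, 11100*, 11101*
[col 1] -0010*, -0101*, -0110*, -1001*, -1010*, -1100*, -1101*, 0-010*, 0-101*, 00-10*, 01-00*, 01-01*, 01-11*, 010-0*, 010-1*, 0100-*, 0101-*, 011-1*, 0110-*, 1-001*, 1-010*, 1-101*, 10-01*, 10-10*, 101-1, 1011-, 11-01*, 1110-*
[col 2] --010, --101, -0-10, -1-01, -110-, 01--1, 01-0-, 010--, 1--01
Prime implicants: --010, --101, -0-10, -1-01, -110-, 01--1, 01-0-, 010--, 1--01, 101-1, 1011-
PI chart (minterm → PIs covering it):
  2 | --010,-0-10
  5 | --101  (sole → essential)
  6 | -0-10  (sole → essential)
  8 | 01-0-,010--
  9 | -1-01,01--1,01-0-,010--
  10 | --010,010--
  11 | 01--1,010--
  12 | -110-,01-0-
  15 | 01--1  (sole → essential)
  17 | 1--01  (sole → essential)
  18 | --010,-0-10
  21 | --101,1--01,101-1
  22 | -0-10,1011-
  23 | 101-1,1011-
  26 | --010  (sole → essential)
  28 | -110-  (sole → essential)
  29 | --101,-1-01,-110-,1--01
Essential prime implicants: --010, --101, -0-10, -110-, 01--1, 1--01
Petrick residual → 01-0-, 101-1
Minimum SOP uses 8 PIs: c'de' + cd'e + b'de' + bcd' + a'be + a'bd' + ad'e + ab'ce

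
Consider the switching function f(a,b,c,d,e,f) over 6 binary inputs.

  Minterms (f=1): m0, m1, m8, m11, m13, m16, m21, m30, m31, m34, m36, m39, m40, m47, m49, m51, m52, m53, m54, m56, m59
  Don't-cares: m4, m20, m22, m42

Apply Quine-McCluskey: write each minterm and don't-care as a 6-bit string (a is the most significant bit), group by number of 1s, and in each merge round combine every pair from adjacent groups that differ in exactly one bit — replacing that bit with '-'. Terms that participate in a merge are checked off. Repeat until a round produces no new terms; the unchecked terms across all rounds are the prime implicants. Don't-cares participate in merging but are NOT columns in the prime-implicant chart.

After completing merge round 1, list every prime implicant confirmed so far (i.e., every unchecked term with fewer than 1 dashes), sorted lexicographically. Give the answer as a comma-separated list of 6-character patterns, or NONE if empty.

001011, 001101

size-2^0 implicants → 000000(✓)  000001(✓)  000100(✓)  001000(✓)  001011  001101  010000(✓)  010100(✓)  010101(✓)  010110(✓)  011110(✓)  011111(✓)  100010(✓)  100100(✓)  100111(✓)  101000(✓)  101010(✓)  101111(✓)  110001(✓)  110011(✓)  110100(✓)  110101(✓)  110110(✓)  111000(✓)  111011(✓)
size-2^1 implicants → -00100(✓)  -01000  -10100(✓)  -10101(✓)  -10110(✓)  0-0000(✓)  0-0100(✓)  00-000  000-00(✓)  00000-  01-110  010-00(✓)  0101-0(✓)  01010-(✓)  01111-  1-0100(✓)  1-1000  10-010  10-111  1010-0  11-011  110-01  1100-1  1101-0(✓)  11010-(✓)
size-2^2 implicants → --0100  -101-0  -1010-  0-0-00
Unchecked terms (primes): --0100, -01000, -101-0, -1010-, 0-0-00, 00-000, 00000-, 001011, 001101, 01-110, 01111-, 1-1000, 10-010, 10-111, 1010-0, 11-011, 110-01, 1100-1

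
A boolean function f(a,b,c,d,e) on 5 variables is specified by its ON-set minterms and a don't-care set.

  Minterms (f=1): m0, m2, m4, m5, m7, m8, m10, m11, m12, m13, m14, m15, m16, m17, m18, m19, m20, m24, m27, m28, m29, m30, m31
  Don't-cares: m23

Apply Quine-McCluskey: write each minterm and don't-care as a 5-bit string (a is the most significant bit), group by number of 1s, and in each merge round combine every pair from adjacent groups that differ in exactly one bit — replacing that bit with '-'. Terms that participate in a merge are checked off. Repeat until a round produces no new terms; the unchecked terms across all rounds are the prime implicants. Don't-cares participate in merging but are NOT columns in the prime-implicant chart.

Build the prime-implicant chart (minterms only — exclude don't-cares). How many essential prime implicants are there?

3

[col 0] 00000*, 00010*, 00100*, 00101*, 00111*, 01000*, 01010*, 01011*, 01100*, 01101*, 01110*, 01111*, 10000*, 10001*, 10010*, 10011*, 10100*, 10111*, 11000*, 11011*, 11100*, 11101*, 11110*, 11111*
[col 1] -0000*, -0010*, -0100*, -0111*, -1000*, -1011*, -1100*, -1101*, -1110*, -1111*, 0-000*, 0-010*, 0-100*, 0-101*, 0-111*, 00-00*, 000-0*, 001-1*, 0010-*, 01-00*, 01-10*, 01-11*, 010-0*, 0101-*, 011-0*, 011-1*, 0110-*, 0111-*, 1-000*, 1-011*, 1-100*, 1-111*, 10-00*, 10-11*, 100-0*, 100-1*, 1000-*, 1001-*, 11-00*, 11-11*, 111-0*, 111-1*, 1110-*, 1111-*
[col 2] --000*, --100*, --111, -0-00*, -00-0, -1-00*, -1-11, -11-0*, -11-1*, -110-*, -111-*, 0--00*, 0-0-0, 0-1-1, 0-10-, 01--0, 01-1-, 011--*, 1--00*, 1--11, 100--, 111--*
[col 3] ---00, -11--
Prime implicants: ---00, --111, -00-0, -1-11, -11--, 0-0-0, 0-1-1, 0-10-, 01--0, 01-1-, 1--11, 100--
PI chart (minterm → PIs covering it):
  0 | ---00,-00-0,0-0-0
  2 | -00-0,0-0-0
  4 | ---00,0-10-
  5 | 0-1-1,0-10-
  7 | --111,0-1-1
  8 | ---00,0-0-0,01--0
  10 | 0-0-0,01--0,01-1-
  11 | -1-11,01-1-
  12 | ---00,-11--,0-10-,01--0
  13 | -11--,0-1-1,0-10-
  14 | -11--,01--0,01-1-
  15 | --111,-1-11,-11--,0-1-1,01-1-
  16 | ---00,-00-0,100--
  17 | 100--  (sole → essential)
  18 | -00-0,100--
  19 | 1--11,100--
  20 | ---00  (sole → essential)
  24 | ---00  (sole → essential)
  27 | -1-11,1--11
  28 | ---00,-11--
  29 | -11--  (sole → essential)
  30 | -11--  (sole → essential)
  31 | --111,-1-11,-11--,1--11
Essential prime implicants: ---00, -11--, 100--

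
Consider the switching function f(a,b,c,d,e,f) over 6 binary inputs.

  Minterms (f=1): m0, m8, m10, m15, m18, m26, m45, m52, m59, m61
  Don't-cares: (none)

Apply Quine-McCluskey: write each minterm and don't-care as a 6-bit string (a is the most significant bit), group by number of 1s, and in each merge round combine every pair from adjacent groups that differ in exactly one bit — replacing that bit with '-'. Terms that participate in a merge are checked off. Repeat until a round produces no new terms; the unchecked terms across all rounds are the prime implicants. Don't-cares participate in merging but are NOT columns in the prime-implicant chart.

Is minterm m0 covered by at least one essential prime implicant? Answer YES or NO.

YES

size-2^0 implicants → 000000(✓)  001000(✓)  001010(✓)  001111  010010(✓)  011010(✓)  101101(✓)  110100  111011  111101(✓)
size-2^1 implicants → 0-1010  00-000  0010-0  01-010  1-1101
Unchecked terms (primes): 0-1010, 00-000, 0010-0, 001111, 01-010, 1-1101, 110100, 111011
Minterm coverage:
  m0 ⊆ 00-000 [E]
  m8 ⊆ 00-000,0010-0
  m10 ⊆ 0-1010,0010-0
  m15 ⊆ 001111 [E]
  m18 ⊆ 01-010 [E]
  m26 ⊆ 0-1010,01-010
  m45 ⊆ 1-1101 [E]
  m52 ⊆ 110100 [E]
  m59 ⊆ 111011 [E]
  m61 ⊆ 1-1101 [E]
E = {00-000, 001111, 01-010, 1-1101, 110100, 111011}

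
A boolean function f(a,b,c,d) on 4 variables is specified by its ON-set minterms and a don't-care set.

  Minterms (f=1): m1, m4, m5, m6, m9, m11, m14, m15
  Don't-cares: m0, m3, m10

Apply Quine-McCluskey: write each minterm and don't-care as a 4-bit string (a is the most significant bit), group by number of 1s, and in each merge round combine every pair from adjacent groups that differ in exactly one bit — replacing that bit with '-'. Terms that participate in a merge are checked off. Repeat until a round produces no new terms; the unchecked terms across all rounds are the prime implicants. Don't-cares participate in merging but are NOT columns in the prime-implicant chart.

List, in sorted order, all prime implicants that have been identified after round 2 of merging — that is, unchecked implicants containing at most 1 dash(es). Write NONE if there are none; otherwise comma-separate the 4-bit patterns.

-110, 01-0

Round 0: 0000✓ 0001✓ 0011✓ 0100✓ 0101✓ 0110✓ 1001✓ 1010✓ 1011✓ 1110✓ 1111✓
Round 1: -001✓ -011✓ -110 0-00✓ 0-01✓ 00-1✓ 000-✓ 01-0 010-✓ 1-10✓ 1-11✓ 10-1✓ 101-✓ 111-✓
Round 2: -0-1 0-0- 1-1-
PIs = {-0-1, -110, 0-0-, 01-0, 1-1-}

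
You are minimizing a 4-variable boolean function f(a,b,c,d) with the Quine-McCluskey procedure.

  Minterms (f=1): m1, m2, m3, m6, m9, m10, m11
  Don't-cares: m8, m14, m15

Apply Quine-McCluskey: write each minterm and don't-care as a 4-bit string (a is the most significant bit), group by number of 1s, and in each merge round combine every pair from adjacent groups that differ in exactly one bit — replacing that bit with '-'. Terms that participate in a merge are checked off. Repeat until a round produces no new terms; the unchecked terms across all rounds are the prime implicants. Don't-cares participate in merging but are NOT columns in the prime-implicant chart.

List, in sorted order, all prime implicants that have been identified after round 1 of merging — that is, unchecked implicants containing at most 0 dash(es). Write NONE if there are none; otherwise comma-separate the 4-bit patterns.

size-2^0 implicants → 0001(✓)  0010(✓)  0011(✓)  0110(✓)  1000(✓)  1001(✓)  1010(✓)  1011(✓)  1110(✓)  1111(✓)
size-2^1 implicants → -001(✓)  -010(✓)  -011(✓)  -110(✓)  0-10(✓)  00-1(✓)  001-(✓)  1-10(✓)  1-11(✓)  10-0(✓)  10-1(✓)  100-(✓)  101-(✓)  111-(✓)
size-2^2 implicants → --10  -0-1  -01-  1-1-  10--
Unchecked terms (primes): --10, -0-1, -01-, 1-1-, 10--

NONE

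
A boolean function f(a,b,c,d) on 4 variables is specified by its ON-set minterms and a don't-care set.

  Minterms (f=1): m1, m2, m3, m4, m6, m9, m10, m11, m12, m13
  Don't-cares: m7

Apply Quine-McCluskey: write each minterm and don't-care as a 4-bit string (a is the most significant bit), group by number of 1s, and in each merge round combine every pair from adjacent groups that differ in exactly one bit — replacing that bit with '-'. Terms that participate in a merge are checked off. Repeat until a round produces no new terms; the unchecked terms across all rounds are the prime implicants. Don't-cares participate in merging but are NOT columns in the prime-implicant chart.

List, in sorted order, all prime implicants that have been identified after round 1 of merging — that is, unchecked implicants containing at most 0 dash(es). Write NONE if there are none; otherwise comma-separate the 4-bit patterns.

NONE

size-2^0 implicants → 0001(✓)  0010(✓)  0011(✓)  0100(✓)  0110(✓)  0111(✓)  1001(✓)  1010(✓)  1011(✓)  1100(✓)  1101(✓)
size-2^1 implicants → -001(✓)  -010(✓)  -011(✓)  -100  0-10(✓)  0-11(✓)  00-1(✓)  001-(✓)  01-0  011-(✓)  1-01  10-1(✓)  101-(✓)  110-
size-2^2 implicants → -0-1  -01-  0-1-
Unchecked terms (primes): -0-1, -01-, -100, 0-1-, 01-0, 1-01, 110-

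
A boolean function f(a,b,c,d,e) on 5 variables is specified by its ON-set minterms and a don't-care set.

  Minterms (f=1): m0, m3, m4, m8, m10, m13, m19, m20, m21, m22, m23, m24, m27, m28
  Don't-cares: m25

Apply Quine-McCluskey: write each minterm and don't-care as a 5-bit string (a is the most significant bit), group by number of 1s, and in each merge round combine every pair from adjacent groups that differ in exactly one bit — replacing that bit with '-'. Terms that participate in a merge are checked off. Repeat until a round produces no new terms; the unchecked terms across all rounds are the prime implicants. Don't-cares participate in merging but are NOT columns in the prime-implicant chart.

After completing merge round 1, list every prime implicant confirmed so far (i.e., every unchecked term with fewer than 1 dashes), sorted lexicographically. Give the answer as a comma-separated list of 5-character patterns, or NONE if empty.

Round 0: 00000✓ 00011✓ 00100✓ 01000✓ 01010✓ 01101 10011✓ 10100✓ 10101✓ 10110✓ 10111✓ 11000✓ 11001✓ 11011✓ 11100✓
Round 1: -0011 -0100 -1000 0-000 00-00 010-0 1-011 1-100 10-11 101-0✓ 101-1✓ 1010-✓ 1011-✓ 11-00 110-1 1100-
Round 2: 101--
PIs = {-0011, -0100, -1000, 0-000, 00-00, 010-0, 01101, 1-011, 1-100, 10-11, 101--, 11-00, 110-1, 1100-}

01101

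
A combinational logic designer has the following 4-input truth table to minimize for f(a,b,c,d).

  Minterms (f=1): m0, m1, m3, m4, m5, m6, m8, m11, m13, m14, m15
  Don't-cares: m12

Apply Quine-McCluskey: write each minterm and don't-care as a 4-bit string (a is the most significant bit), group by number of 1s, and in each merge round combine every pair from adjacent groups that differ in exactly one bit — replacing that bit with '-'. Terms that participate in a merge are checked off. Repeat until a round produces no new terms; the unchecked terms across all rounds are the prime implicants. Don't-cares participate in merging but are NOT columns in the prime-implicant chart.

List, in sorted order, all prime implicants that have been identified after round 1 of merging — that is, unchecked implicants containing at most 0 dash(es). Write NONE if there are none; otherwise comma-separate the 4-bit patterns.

size-2^0 implicants → 0000(✓)  0001(✓)  0011(✓)  0100(✓)  0101(✓)  0110(✓)  1000(✓)  1011(✓)  1100(✓)  1101(✓)  1110(✓)  1111(✓)
size-2^1 implicants → -000(✓)  -011  -100(✓)  -101(✓)  -110(✓)  0-00(✓)  0-01(✓)  00-1  000-(✓)  01-0(✓)  010-(✓)  1-00(✓)  1-11  11-0(✓)  11-1(✓)  110-(✓)  111-(✓)
size-2^2 implicants → --00  -1-0  -10-  0-0-  11--
Unchecked terms (primes): --00, -011, -1-0, -10-, 0-0-, 00-1, 1-11, 11--

NONE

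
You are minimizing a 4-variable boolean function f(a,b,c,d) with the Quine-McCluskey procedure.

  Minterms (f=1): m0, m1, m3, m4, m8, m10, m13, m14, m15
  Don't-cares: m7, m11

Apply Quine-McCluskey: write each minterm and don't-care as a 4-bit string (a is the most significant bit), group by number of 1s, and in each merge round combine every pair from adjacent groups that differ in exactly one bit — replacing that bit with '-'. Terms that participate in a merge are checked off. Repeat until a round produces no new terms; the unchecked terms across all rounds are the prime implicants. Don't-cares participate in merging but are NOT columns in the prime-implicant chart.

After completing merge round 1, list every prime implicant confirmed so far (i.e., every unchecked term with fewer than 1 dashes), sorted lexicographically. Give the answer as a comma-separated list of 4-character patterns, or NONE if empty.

size-2^0 implicants → 0000(✓)  0001(✓)  0011(✓)  0100(✓)  0111(✓)  1000(✓)  1010(✓)  1011(✓)  1101(✓)  1110(✓)  1111(✓)
size-2^1 implicants → -000  -011(✓)  -111(✓)  0-00  0-11(✓)  00-1  000-  1-10(✓)  1-11(✓)  10-0  101-(✓)  11-1  111-(✓)
size-2^2 implicants → --11  1-1-
Unchecked terms (primes): --11, -000, 0-00, 00-1, 000-, 1-1-, 10-0, 11-1

NONE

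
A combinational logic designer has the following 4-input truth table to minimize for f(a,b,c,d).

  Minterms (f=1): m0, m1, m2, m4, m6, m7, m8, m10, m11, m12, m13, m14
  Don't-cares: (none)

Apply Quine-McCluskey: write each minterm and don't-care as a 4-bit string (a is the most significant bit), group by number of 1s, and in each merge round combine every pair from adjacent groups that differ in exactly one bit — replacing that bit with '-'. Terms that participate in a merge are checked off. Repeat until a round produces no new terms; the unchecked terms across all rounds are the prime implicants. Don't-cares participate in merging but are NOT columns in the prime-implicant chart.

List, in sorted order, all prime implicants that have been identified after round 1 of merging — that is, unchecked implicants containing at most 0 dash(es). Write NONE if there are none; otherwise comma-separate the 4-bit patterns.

[col 0] 0000*, 0001*, 0010*, 0100*, 0110*, 0111*, 1000*, 1010*, 1011*, 1100*, 1101*, 1110*
[col 1] -000*, -010*, -100*, -110*, 0-00*, 0-10*, 00-0*, 000-, 01-0*, 011-, 1-00*, 1-10*, 10-0*, 101-, 11-0*, 110-
[col 2] --00*, --10*, -0-0*, -1-0*, 0--0*, 1--0*
[col 3] ---0
Prime implicants: ---0, 000-, 011-, 101-, 110-

NONE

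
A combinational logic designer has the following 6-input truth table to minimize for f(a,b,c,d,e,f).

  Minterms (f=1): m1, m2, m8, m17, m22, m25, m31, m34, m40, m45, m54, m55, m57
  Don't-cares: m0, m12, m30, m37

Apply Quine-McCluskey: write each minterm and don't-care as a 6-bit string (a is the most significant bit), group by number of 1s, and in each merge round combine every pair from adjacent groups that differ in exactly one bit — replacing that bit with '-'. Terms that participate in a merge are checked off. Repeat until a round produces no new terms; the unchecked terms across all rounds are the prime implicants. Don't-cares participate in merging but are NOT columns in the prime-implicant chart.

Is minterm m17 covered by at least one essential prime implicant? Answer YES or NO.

[col 0] 000000*, 000001*, 000010*, 001000*, 001100*, 010001*, 010110*, 011001*, 011110*, 011111*, 100010*, 100101*, 101000*, 101101*, 110110*, 110111*, 111001*
[col 1] -00010, -01000, -10110, -11001, 0-0001, 00-000, 0000-0, 00000-, 001-00, 01-001, 01-110, 01111-, 10-101, 11011-
Prime implicants: -00010, -01000, -10110, -11001, 0-0001, 00-000, 0000-0, 00000-, 001-00, 01-001, 01-110, 01111-, 10-101, 11011-
PI chart (minterm → PIs covering it):
  1 | 0-0001,00000-
  2 | -00010,0000-0
  8 | -01000,00-000,001-00
  17 | 0-0001,01-001
  22 | -10110,01-110
  25 | -11001,01-001
  31 | 01111-  (sole → essential)
  34 | -00010  (sole → essential)
  40 | -01000  (sole → essential)
  45 | 10-101  (sole → essential)
  54 | -10110,11011-
  55 | 11011-  (sole → essential)
  57 | -11001  (sole → essential)
Essential prime implicants: -00010, -01000, -11001, 01111-, 10-101, 11011-

NO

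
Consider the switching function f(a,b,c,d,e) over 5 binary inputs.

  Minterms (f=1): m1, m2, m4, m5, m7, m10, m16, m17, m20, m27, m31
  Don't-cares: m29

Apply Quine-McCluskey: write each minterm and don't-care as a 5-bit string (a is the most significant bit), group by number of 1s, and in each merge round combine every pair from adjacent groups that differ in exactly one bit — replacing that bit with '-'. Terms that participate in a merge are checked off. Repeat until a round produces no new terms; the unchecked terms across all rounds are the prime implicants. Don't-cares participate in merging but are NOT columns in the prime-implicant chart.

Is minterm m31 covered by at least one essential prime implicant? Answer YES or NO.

size-2^0 implicants → 00001(✓)  00010(✓)  00100(✓)  00101(✓)  00111(✓)  01010(✓)  10000(✓)  10001(✓)  10100(✓)  11011(✓)  11101(✓)  11111(✓)
size-2^1 implicants → -0001  -0100  0-010  00-01  001-1  0010-  10-00  1000-  11-11  111-1
Unchecked terms (primes): -0001, -0100, 0-010, 00-01, 001-1, 0010-, 10-00, 1000-, 11-11, 111-1
Minterm coverage:
  m1 ⊆ -0001,00-01
  m2 ⊆ 0-010 [E]
  m4 ⊆ -0100,0010-
  m5 ⊆ 00-01,001-1,0010-
  m7 ⊆ 001-1 [E]
  m10 ⊆ 0-010 [E]
  m16 ⊆ 10-00,1000-
  m17 ⊆ -0001,1000-
  m20 ⊆ -0100,10-00
  m27 ⊆ 11-11 [E]
  m31 ⊆ 11-11,111-1
E = {0-010, 001-1, 11-11}

YES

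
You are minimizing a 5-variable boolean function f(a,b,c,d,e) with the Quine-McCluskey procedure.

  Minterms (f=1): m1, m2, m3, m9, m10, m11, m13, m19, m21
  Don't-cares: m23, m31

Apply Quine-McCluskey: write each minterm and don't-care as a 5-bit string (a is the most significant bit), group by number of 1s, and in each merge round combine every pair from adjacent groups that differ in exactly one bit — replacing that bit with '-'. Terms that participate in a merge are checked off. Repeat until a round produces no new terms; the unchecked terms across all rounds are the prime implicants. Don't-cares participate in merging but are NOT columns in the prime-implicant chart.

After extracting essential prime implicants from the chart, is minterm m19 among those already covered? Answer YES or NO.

NO

[col 0] 00001*, 00010*, 00011*, 01001*, 01010*, 01011*, 01101*, 10011*, 10101*, 10111*, 11111*
[col 1] -0011, 0-001*, 0-010*, 0-011*, 000-1*, 0001-*, 01-01, 010-1*, 0101-*, 1-111, 10-11, 101-1
[col 2] 0-0-1, 0-01-
Prime implicants: -0011, 0-0-1, 0-01-, 01-01, 1-111, 10-11, 101-1
PI chart (minterm → PIs covering it):
  1 | 0-0-1  (sole → essential)
  2 | 0-01-  (sole → essential)
  3 | -0011,0-0-1,0-01-
  9 | 0-0-1,01-01
  10 | 0-01-  (sole → essential)
  11 | 0-0-1,0-01-
  13 | 01-01  (sole → essential)
  19 | -0011,10-11
  21 | 101-1  (sole → essential)
Essential prime implicants: 0-0-1, 0-01-, 01-01, 101-1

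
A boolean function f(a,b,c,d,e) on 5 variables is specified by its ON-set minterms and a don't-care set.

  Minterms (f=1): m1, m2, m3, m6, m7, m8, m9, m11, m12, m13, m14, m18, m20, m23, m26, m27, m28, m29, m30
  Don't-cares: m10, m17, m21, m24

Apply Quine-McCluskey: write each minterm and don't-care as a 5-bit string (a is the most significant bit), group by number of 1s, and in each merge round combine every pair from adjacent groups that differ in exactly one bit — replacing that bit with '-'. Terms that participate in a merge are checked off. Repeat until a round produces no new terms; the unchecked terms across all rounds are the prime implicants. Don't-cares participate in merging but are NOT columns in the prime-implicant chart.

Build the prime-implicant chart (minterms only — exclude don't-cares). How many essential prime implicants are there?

4

size-2^0 implicants → 00001(✓)  00010(✓)  00011(✓)  00110(✓)  00111(✓)  01000(✓)  01001(✓)  01010(✓)  01011(✓)  01100(✓)  01101(✓)  01110(✓)  10001(✓)  10010(✓)  10100(✓)  10101(✓)  10111(✓)  11000(✓)  11010(✓)  11011(✓)  11100(✓)  11101(✓)  11110(✓)
size-2^1 implicants → -0001  -0010(✓)  -0111  -1000(✓)  -1010(✓)  -1011(✓)  -1100(✓)  -1101(✓)  -1110(✓)  0-001(✓)  0-010(✓)  0-011(✓)  0-110(✓)  00-10(✓)  00-11(✓)  000-1(✓)  0001-(✓)  0011-(✓)  01-00(✓)  01-01(✓)  01-10(✓)  010-0(✓)  010-1(✓)  0100-(✓)  0101-(✓)  011-0(✓)  0110-(✓)  1-010(✓)  1-100(✓)  1-101(✓)  10-01  101-1  1010-(✓)  11-00(✓)  11-10(✓)  110-0(✓)  1101-(✓)  111-0(✓)  1110-(✓)
size-2^2 implicants → --010  -1-00(✓)  -1-10(✓)  -10-0(✓)  -101-  -11-0(✓)  -110-  0--10  0-0-1  0-01-  00-1-  01--0(✓)  01-0-  010--  1-10-  11--0(✓)
size-2^3 implicants → -1--0
Unchecked terms (primes): --010, -0001, -0111, -1--0, -101-, -110-, 0--10, 0-0-1, 0-01-, 00-1-, 01-0-, 010--, 1-10-, 10-01, 101-1
Minterm coverage:
  m1 ⊆ -0001,0-0-1
  m2 ⊆ --010,0--10,0-01-,00-1-
  m3 ⊆ 0-0-1,0-01-,00-1-
  m6 ⊆ 0--10,00-1-
  m7 ⊆ -0111,00-1-
  m8 ⊆ -1--0,01-0-,010--
  m9 ⊆ 0-0-1,01-0-,010--
  m11 ⊆ -101-,0-0-1,0-01-,010--
  m12 ⊆ -1--0,-110-,01-0-
  m13 ⊆ -110-,01-0-
  m14 ⊆ -1--0,0--10
  m18 ⊆ --010 [E]
  m20 ⊆ 1-10- [E]
  m23 ⊆ -0111,101-1
  m26 ⊆ --010,-1--0,-101-
  m27 ⊆ -101- [E]
  m28 ⊆ -1--0,-110-,1-10-
  m29 ⊆ -110-,1-10-
  m30 ⊆ -1--0 [E]
E = {--010, -1--0, -101-, 1-10-}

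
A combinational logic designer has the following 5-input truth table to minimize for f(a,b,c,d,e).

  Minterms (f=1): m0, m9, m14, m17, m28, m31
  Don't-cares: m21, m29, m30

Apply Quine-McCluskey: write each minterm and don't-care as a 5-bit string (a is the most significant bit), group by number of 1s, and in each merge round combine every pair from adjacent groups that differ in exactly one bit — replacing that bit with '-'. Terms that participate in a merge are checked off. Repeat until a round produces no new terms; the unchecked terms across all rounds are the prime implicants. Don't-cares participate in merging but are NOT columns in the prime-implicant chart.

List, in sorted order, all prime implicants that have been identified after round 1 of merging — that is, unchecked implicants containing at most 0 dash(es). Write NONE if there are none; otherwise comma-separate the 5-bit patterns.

Round 0: 00000 01001 01110✓ 10001✓ 10101✓ 11100✓ 11101✓ 11110✓ 11111✓
Round 1: -1110 1-101 10-01 111-0✓ 111-1✓ 1110-✓ 1111-✓
Round 2: 111--
PIs = {-1110, 00000, 01001, 1-101, 10-01, 111--}

00000, 01001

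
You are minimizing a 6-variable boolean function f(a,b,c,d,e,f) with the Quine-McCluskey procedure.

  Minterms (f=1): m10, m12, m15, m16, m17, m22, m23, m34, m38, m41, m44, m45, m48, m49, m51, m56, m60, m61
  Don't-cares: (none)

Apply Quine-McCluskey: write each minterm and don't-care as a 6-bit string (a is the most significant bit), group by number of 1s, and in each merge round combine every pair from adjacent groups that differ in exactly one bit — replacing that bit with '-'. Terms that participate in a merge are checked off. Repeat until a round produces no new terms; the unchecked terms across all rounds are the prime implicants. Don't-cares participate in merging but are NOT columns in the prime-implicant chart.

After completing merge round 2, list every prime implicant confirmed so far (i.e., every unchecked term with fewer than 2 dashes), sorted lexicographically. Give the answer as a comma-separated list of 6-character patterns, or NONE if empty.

size-2^0 implicants → 001010  001100(✓)  001111  010000(✓)  010001(✓)  010110(✓)  010111(✓)  100010(✓)  100110(✓)  101001(✓)  101100(✓)  101101(✓)  110000(✓)  110001(✓)  110011(✓)  111000(✓)  111100(✓)  111101(✓)
size-2^1 implicants → -01100  -10000(✓)  -10001(✓)  01000-(✓)  01011-  1-1100(✓)  1-1101(✓)  100-10  101-01  10110-(✓)  11-000  1100-1  11000-(✓)  111-00  11110-(✓)
size-2^2 implicants → -1000-  1-110-
Unchecked terms (primes): -01100, -1000-, 001010, 001111, 01011-, 1-110-, 100-10, 101-01, 11-000, 1100-1, 111-00

-01100, 001010, 001111, 01011-, 100-10, 101-01, 11-000, 1100-1, 111-00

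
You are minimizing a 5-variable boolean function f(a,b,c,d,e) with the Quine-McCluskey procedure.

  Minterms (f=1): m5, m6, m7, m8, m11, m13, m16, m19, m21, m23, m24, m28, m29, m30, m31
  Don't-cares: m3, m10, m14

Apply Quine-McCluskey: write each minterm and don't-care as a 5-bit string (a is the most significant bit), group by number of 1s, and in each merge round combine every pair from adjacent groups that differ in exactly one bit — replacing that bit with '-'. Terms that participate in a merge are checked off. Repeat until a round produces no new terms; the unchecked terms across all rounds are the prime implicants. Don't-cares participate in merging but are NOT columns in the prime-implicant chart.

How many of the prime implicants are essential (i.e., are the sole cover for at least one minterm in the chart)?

Round 0: 00011✓ 00101✓ 00110✓ 00111✓ 01000✓ 01010✓ 01011✓ 01101✓ 01110✓ 10000✓ 10011✓ 10101✓ 10111✓ 11000✓ 11100✓ 11101✓ 11110✓ 11111✓
Round 1: -0011✓ -0101✓ -0111✓ -1000 -1101✓ -1110 0-011 0-101✓ 0-110 00-11✓ 001-1✓ 0011- 01-10 010-0 0101- 1-000 1-101✓ 1-111✓ 10-11✓ 101-1✓ 11-00 111-0✓ 111-1✓ 1110-✓ 1111-✓
Round 2: --101 -0-11 -01-1 1-1-1 111--
PIs = {--101, -0-11, -01-1, -1000, -1110, 0-011, 0-110, 0011-, 01-10, 010-0, 0101-, 1-000, 1-1-1, 11-00, 111--}
Coverage chart:
  m5: --101,-01-1
  m6: 0-110,0011-
  m7: -0-11,-01-1,0011-
  m8: -1000,010-0
  m11: 0-011,0101-
  m13: --101 ←essential
  m16: 1-000 ←essential
  m19: -0-11 ←essential
  m21: --101,-01-1,1-1-1
  m23: -0-11,-01-1,1-1-1
  m24: -1000,1-000,11-00
  m28: 11-00,111--
  m29: --101,1-1-1,111--
  m30: -1110,111--
  m31: 1-1-1,111--
Essential: --101, -0-11, 1-000

3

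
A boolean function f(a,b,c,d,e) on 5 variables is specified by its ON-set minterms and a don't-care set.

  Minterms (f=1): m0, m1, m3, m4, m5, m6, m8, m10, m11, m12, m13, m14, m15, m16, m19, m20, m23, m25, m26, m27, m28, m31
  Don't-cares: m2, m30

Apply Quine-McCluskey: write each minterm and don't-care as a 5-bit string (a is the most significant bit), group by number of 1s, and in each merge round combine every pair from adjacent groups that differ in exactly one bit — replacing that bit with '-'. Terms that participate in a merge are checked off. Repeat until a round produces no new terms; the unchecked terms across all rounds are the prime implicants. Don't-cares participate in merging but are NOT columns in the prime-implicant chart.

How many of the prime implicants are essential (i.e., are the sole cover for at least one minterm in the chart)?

5

size-2^0 implicants → 00000(✓)  00001(✓)  00010(✓)  00011(✓)  00100(✓)  00101(✓)  00110(✓)  01000(✓)  01010(✓)  01011(✓)  01100(✓)  01101(✓)  01110(✓)  01111(✓)  10000(✓)  10011(✓)  10100(✓)  10111(✓)  11001(✓)  11010(✓)  11011(✓)  11100(✓)  11110(✓)  11111(✓)
size-2^1 implicants → -0000(✓)  -0011(✓)  -0100(✓)  -1010(✓)  -1011(✓)  -1100(✓)  -1110(✓)  -1111(✓)  0-000(✓)  0-010(✓)  0-011(✓)  0-100(✓)  0-101(✓)  0-110(✓)  00-00(✓)  00-01(✓)  00-10(✓)  000-0(✓)  000-1(✓)  0000-(✓)  0001-(✓)  001-0(✓)  0010-(✓)  01-00(✓)  01-10(✓)  01-11(✓)  010-0(✓)  0101-(✓)  011-0(✓)  011-1(✓)  0110-(✓)  0111-(✓)  1-011(✓)  1-100(✓)  1-111(✓)  10-00(✓)  10-11(✓)  11-10(✓)  11-11(✓)  110-1  1101-(✓)  111-0(✓)  1111-(✓)
size-2^2 implicants → --011  --100  -0-00  -1-10(✓)  -1-11(✓)  -101-(✓)  -11-0  -111-(✓)  0--00(✓)  0--10(✓)  0-0-0(✓)  0-01-  0-1-0(✓)  0-10-  00--0(✓)  00-0-  000--  01--0(✓)  01-1-(✓)  011--  1--11  11-1-(✓)
size-2^3 implicants → -1-1-  0---0
Unchecked terms (primes): --011, --100, -0-00, -1-1-, -11-0, 0---0, 0-01-, 0-10-, 00-0-, 000--, 011--, 1--11, 110-1
Minterm coverage:
  m0 ⊆ -0-00,0---0,00-0-,000--
  m1 ⊆ 00-0-,000--
  m3 ⊆ --011,0-01-,000--
  m4 ⊆ --100,-0-00,0---0,0-10-,00-0-
  m5 ⊆ 0-10-,00-0-
  m6 ⊆ 0---0 [E]
  m8 ⊆ 0---0 [E]
  m10 ⊆ -1-1-,0---0,0-01-
  m11 ⊆ --011,-1-1-,0-01-
  m12 ⊆ --100,-11-0,0---0,0-10-,011--
  m13 ⊆ 0-10-,011--
  m14 ⊆ -1-1-,-11-0,0---0,011--
  m15 ⊆ -1-1-,011--
  m16 ⊆ -0-00 [E]
  m19 ⊆ --011,1--11
  m20 ⊆ --100,-0-00
  m23 ⊆ 1--11 [E]
  m25 ⊆ 110-1 [E]
  m26 ⊆ -1-1- [E]
  m27 ⊆ --011,-1-1-,1--11,110-1
  m28 ⊆ --100,-11-0
  m31 ⊆ -1-1-,1--11
E = {-0-00, -1-1-, 0---0, 1--11, 110-1}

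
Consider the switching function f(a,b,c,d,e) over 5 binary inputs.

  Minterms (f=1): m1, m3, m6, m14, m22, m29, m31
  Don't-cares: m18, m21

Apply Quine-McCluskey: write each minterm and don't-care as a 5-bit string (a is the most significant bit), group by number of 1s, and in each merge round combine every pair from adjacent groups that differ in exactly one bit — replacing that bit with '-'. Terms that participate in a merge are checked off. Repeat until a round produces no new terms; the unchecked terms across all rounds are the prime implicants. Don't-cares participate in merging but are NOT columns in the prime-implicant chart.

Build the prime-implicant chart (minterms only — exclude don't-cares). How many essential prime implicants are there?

[col 0] 00001*, 00011*, 00110*, 01110*, 10010*, 10101*, 10110*, 11101*, 11111*
[col 1] -0110, 0-110, 000-1, 1-101, 10-10, 111-1
Prime implicants: -0110, 0-110, 000-1, 1-101, 10-10, 111-1
PI chart (minterm → PIs covering it):
  1 | 000-1  (sole → essential)
  3 | 000-1  (sole → essential)
  6 | -0110,0-110
  14 | 0-110  (sole → essential)
  22 | -0110,10-10
  29 | 1-101,111-1
  31 | 111-1  (sole → essential)
Essential prime implicants: 0-110, 000-1, 111-1

3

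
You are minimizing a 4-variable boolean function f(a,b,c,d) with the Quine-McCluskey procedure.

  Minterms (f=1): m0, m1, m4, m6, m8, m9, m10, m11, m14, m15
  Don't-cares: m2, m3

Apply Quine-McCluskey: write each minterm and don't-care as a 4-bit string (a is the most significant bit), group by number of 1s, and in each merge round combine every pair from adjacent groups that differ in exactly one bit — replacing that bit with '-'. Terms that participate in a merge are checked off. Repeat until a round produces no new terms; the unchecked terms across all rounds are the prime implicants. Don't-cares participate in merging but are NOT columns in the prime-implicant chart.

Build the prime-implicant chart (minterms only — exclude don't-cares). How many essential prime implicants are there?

[col 0] 0000*, 0001*, 0010*, 0011*, 0100*, 0110*, 1000*, 1001*, 1010*, 1011*, 1110*, 1111*
[col 1] -000*, -001*, -010*, -011*, -110*, 0-00*, 0-10*, 00-0*, 00-1*, 000-*, 001-*, 01-0*, 1-10*, 1-11*, 10-0*, 10-1*, 100-*, 101-*, 111-*
[col 2] --10, -0-0*, -0-1*, -00-*, -01-*, 0--0, 00--*, 1-1-, 10--*
[col 3] -0--
Prime implicants: --10, -0--, 0--0, 1-1-
PI chart (minterm → PIs covering it):
  0 | -0--,0--0
  1 | -0--  (sole → essential)
  4 | 0--0  (sole → essential)
  6 | --10,0--0
  8 | -0--  (sole → essential)
  9 | -0--  (sole → essential)
  10 | --10,-0--,1-1-
  11 | -0--,1-1-
  14 | --10,1-1-
  15 | 1-1-  (sole → essential)
Essential prime implicants: -0--, 0--0, 1-1-

3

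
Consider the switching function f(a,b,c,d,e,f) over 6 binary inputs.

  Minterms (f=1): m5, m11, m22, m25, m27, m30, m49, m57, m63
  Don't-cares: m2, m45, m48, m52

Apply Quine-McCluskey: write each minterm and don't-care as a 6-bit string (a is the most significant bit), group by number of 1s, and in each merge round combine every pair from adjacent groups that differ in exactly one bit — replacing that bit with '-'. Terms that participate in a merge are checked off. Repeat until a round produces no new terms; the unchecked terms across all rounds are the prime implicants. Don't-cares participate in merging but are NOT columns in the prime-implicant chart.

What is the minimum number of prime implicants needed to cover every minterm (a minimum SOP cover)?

[col 0] 000010, 000101, 001011*, 010110*, 011001*, 011011*, 011110*, 101101, 110000*, 110001*, 110100*, 111001*, 111111
[col 1] -11001, 0-1011, 01-110, 0110-1, 11-001, 110-00, 11000-
Prime implicants: -11001, 0-1011, 000010, 000101, 01-110, 0110-1, 101101, 11-001, 110-00, 11000-, 111111
PI chart (minterm → PIs covering it):
  5 | 000101  (sole → essential)
  11 | 0-1011  (sole → essential)
  22 | 01-110  (sole → essential)
  25 | -11001,0110-1
  27 | 0-1011,0110-1
  30 | 01-110  (sole → essential)
  49 | 11-001,11000-
  57 | -11001,11-001
  63 | 111111  (sole → essential)
Essential prime implicants: 0-1011, 000101, 01-110, 111111
Petrick residual → -11001, 11-001
Minimum SOP uses 6 PIs: bcd'e'f + a'cd'ef + a'b'c'de'f + a'bdef' + abd'e'f + abcdef

6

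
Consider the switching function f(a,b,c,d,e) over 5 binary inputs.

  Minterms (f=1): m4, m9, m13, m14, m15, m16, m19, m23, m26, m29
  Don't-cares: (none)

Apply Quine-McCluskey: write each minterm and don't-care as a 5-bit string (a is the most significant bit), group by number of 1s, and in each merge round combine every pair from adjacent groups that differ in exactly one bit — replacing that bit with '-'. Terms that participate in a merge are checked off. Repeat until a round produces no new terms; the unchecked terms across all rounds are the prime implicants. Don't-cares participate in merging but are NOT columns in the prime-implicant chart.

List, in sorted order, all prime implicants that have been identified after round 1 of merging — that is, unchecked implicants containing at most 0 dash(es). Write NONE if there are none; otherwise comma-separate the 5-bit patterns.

00100, 10000, 11010

[col 0] 00100, 01001*, 01101*, 01110*, 01111*, 10000, 10011*, 10111*, 11010, 11101*
[col 1] -1101, 01-01, 011-1, 0111-, 10-11
Prime implicants: -1101, 00100, 01-01, 011-1, 0111-, 10-11, 10000, 11010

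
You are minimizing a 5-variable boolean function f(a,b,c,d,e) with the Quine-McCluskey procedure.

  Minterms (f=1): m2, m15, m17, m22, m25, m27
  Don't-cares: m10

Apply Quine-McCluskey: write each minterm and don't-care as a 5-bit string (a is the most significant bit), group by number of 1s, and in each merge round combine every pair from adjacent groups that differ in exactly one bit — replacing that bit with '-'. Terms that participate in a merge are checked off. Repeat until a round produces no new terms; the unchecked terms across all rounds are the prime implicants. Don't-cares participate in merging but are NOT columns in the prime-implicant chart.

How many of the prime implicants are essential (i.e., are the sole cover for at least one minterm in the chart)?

size-2^0 implicants → 00010(✓)  01010(✓)  01111  10001(✓)  10110  11001(✓)  11011(✓)
size-2^1 implicants → 0-010  1-001  110-1
Unchecked terms (primes): 0-010, 01111, 1-001, 10110, 110-1
Minterm coverage:
  m2 ⊆ 0-010 [E]
  m15 ⊆ 01111 [E]
  m17 ⊆ 1-001 [E]
  m22 ⊆ 10110 [E]
  m25 ⊆ 1-001,110-1
  m27 ⊆ 110-1 [E]
E = {0-010, 01111, 1-001, 10110, 110-1}

5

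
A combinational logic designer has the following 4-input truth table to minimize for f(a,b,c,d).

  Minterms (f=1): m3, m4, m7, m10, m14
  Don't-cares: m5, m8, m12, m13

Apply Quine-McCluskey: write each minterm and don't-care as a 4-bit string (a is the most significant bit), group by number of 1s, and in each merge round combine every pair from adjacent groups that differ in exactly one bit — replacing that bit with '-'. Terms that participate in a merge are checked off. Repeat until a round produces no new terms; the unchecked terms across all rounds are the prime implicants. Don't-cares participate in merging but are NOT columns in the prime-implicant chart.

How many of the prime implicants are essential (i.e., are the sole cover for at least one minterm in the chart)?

Round 0: 0011✓ 0100✓ 0101✓ 0111✓ 1000✓ 1010✓ 1100✓ 1101✓ 1110✓
Round 1: -100✓ -101✓ 0-11 01-1 010-✓ 1-00✓ 1-10✓ 10-0✓ 11-0✓ 110-✓
Round 2: -10- 1--0
PIs = {-10-, 0-11, 01-1, 1--0}
Coverage chart:
  m3: 0-11 ←essential
  m4: -10- ←essential
  m7: 0-11,01-1
  m10: 1--0 ←essential
  m14: 1--0 ←essential
Essential: -10-, 0-11, 1--0

3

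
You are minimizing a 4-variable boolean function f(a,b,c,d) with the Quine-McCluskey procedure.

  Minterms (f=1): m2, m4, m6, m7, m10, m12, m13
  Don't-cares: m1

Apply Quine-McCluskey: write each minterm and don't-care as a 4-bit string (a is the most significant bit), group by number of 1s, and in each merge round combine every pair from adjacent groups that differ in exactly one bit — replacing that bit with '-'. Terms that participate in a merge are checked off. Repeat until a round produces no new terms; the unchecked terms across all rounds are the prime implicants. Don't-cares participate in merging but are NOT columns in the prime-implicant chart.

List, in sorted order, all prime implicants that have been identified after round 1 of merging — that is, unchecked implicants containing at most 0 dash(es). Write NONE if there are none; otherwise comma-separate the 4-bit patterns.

0001

[col 0] 0001, 0010*, 0100*, 0110*, 0111*, 1010*, 1100*, 1101*
[col 1] -010, -100, 0-10, 01-0, 011-, 110-
Prime implicants: -010, -100, 0-10, 0001, 01-0, 011-, 110-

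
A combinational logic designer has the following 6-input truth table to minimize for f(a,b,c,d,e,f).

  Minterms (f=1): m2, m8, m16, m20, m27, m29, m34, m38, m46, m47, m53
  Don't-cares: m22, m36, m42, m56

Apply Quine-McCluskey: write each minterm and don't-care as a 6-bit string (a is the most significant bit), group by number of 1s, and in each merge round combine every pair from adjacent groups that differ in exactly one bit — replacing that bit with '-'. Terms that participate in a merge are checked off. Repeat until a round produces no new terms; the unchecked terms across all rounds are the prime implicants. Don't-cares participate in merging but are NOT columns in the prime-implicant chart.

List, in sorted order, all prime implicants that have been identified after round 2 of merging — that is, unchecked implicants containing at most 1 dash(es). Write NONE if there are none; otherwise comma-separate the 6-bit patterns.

size-2^0 implicants → 000010(✓)  001000  010000(✓)  010100(✓)  010110(✓)  011011  011101  100010(✓)  100100(✓)  100110(✓)  101010(✓)  101110(✓)  101111(✓)  110101  111000
size-2^1 implicants → -00010  010-00  0101-0  10-010(✓)  10-110(✓)  100-10(✓)  1001-0  101-10(✓)  10111-
size-2^2 implicants → 10--10
Unchecked terms (primes): -00010, 001000, 010-00, 0101-0, 011011, 011101, 10--10, 1001-0, 10111-, 110101, 111000

-00010, 001000, 010-00, 0101-0, 011011, 011101, 1001-0, 10111-, 110101, 111000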